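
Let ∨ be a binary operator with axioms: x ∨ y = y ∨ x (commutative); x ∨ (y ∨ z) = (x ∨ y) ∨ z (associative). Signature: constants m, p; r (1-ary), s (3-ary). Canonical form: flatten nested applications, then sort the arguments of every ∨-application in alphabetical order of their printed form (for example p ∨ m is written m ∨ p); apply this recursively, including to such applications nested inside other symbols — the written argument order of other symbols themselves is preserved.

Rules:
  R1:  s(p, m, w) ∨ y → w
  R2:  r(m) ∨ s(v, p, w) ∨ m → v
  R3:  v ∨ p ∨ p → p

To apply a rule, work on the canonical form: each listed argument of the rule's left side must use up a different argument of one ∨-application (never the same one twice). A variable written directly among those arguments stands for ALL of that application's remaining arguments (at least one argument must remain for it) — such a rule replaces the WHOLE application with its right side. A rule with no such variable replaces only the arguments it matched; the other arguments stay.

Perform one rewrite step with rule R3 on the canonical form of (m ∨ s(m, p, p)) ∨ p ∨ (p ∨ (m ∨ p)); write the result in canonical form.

Canonical form:  m ∨ m ∨ p ∨ p ∨ p ∨ s(m, p, p)
R3 matches:  uses p, p;  v := m ∨ m ∨ p ∨ s(m, p, p)
The extension variable absorbs all remaining arguments, so the whole application is rewritten.
Giving:  p

Answer: p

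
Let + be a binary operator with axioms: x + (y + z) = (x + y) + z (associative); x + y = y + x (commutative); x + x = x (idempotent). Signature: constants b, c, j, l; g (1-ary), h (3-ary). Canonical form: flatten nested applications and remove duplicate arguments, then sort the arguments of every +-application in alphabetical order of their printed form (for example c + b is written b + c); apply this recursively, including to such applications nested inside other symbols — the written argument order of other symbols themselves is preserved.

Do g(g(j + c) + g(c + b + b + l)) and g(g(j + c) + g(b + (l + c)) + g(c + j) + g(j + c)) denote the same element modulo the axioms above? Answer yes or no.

Left:  g(g(j + c) + g(c + b + b + l))
  Focus inside:  g(j + c) + g(c + b + b + l)
  Simplify inside:  g(j + c)  →  g(c + j)
  Canonicalize subterm:  g(c + b + b + l)  →  g(b + c + l)
  Sort arguments:  g(b + c + l) + g(c + j)
  Rebuild:  g(g(b + c + l) + g(c + j))
Right:  g(g(j + c) + g(b + (l + c)) + g(c + j) + g(j + c))
  Descend into:  g(j + c) + g(b + (l + c)) + g(c + j) + g(j + c)
  Inside:  g(j + c)  →  g(c + j)
  Inside:  g(b + (l + c))  →  g(b + c + l)
  Inside:  g(j + c)  →  g(c + j)
  Deduplicate:  drop duplicate g(c + j), g(c + j)
  Sort arguments:  g(b + c + l) + g(c + j)
  Reassemble:  g(g(b + c + l) + g(c + j))

Answer: yes — both canonical forms are g(g(b + c + l) + g(c + j))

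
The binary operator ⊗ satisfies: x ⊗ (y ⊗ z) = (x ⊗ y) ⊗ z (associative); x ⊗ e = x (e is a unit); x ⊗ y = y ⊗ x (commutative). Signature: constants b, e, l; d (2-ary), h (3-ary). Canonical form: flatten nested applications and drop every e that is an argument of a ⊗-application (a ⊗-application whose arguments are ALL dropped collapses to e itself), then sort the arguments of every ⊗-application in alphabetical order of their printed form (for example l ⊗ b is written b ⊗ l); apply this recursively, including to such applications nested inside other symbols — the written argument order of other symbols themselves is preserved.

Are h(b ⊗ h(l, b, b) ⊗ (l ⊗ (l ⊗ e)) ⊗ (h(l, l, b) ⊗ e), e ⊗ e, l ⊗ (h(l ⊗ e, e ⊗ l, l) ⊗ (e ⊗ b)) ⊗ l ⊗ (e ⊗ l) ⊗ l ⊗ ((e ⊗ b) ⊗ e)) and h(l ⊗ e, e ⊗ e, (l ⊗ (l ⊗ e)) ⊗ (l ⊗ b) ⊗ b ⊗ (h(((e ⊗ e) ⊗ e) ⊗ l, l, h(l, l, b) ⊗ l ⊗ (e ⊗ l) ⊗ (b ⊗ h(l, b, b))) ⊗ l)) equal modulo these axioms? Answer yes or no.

Left:  h(b ⊗ h(l, b, b) ⊗ (l ⊗ (l ⊗ e)) ⊗ (h(l, l, b) ⊗ e), e ⊗ e, l ⊗ (h(l ⊗ e, e ⊗ l, l) ⊗ (e ⊗ b)) ⊗ l ⊗ (e ⊗ l) ⊗ l ⊗ ((e ⊗ b) ⊗ e))
  Descend into:  l ⊗ (h(l ⊗ e, e ⊗ l, l) ⊗ (e ⊗ b)) ⊗ l ⊗ (e ⊗ l) ⊗ l ⊗ ((e ⊗ b) ⊗ e)
  Merge nested applications:  l ⊗ h(l ⊗ e, e ⊗ l, l) ⊗ e ⊗ b ⊗ l ⊗ e ⊗ l ⊗ l ⊗ e ⊗ b ⊗ e
  Inside:  h(l ⊗ e, e ⊗ l, l)  →  h(l, l, l)
  Drop the unit:  drop e (×4)
  Order the arguments:  b ⊗ b ⊗ h(l, l, l) ⊗ l ⊗ l ⊗ l ⊗ l
  Put back:  h(b ⊗ h(l, b, b) ⊗ h(l, l, b) ⊗ l ⊗ l, e, b ⊗ b ⊗ h(l, l, l) ⊗ l ⊗ l ⊗ l ⊗ l)
Right:  h(l ⊗ e, e ⊗ e, (l ⊗ (l ⊗ e)) ⊗ (l ⊗ b) ⊗ b ⊗ (h(((e ⊗ e) ⊗ e) ⊗ l, l, h(l, l, b) ⊗ l ⊗ (e ⊗ l) ⊗ (b ⊗ h(l, b, b))) ⊗ l))
  Focus inside:  (l ⊗ (l ⊗ e)) ⊗ (l ⊗ b) ⊗ b ⊗ (h(((e ⊗ e) ⊗ e) ⊗ l, l, h(l, l, b) ⊗ l ⊗ (e ⊗ l) ⊗ (b ⊗ h(l, b, b))) ⊗ l)
  Un-nest:  l ⊗ l ⊗ e ⊗ l ⊗ b ⊗ b ⊗ h(((e ⊗ e) ⊗ e) ⊗ l, l, h(l, l, b) ⊗ l ⊗ (e ⊗ l) ⊗ (b ⊗ h(l, b, b))) ⊗ l
  Simplify inside:  h(((e ⊗ e) ⊗ e) ⊗ l, l, h(l, l, b) ⊗ l ⊗ (e ⊗ l) ⊗ (b ⊗ h(l, b, b)))  →  h(l, l, b ⊗ h(l, b, b) ⊗ h(l, l, b) ⊗ l ⊗ l)
  Units out:  drop e
  Sort arguments:  b ⊗ b ⊗ h(l, l, b ⊗ h(l, b, b) ⊗ h(l, l, b) ⊗ l ⊗ l) ⊗ l ⊗ l ⊗ l ⊗ l
  Reassemble:  h(l, e, b ⊗ b ⊗ h(l, l, b ⊗ h(l, b, b) ⊗ h(l, l, b) ⊗ l ⊗ l) ⊗ l ⊗ l ⊗ l ⊗ l)

Answer: no — h(b ⊗ h(l, b, b) ⊗ h(l, l, b) ⊗ l ⊗ l, e, b ⊗ b ⊗ h(l, l, l) ⊗ l ⊗ l ⊗ l ⊗ l) vs h(l, e, b ⊗ b ⊗ h(l, l, b ⊗ h(l, b, b) ⊗ h(l, l, b) ⊗ l ⊗ l) ⊗ l ⊗ l ⊗ l ⊗ l)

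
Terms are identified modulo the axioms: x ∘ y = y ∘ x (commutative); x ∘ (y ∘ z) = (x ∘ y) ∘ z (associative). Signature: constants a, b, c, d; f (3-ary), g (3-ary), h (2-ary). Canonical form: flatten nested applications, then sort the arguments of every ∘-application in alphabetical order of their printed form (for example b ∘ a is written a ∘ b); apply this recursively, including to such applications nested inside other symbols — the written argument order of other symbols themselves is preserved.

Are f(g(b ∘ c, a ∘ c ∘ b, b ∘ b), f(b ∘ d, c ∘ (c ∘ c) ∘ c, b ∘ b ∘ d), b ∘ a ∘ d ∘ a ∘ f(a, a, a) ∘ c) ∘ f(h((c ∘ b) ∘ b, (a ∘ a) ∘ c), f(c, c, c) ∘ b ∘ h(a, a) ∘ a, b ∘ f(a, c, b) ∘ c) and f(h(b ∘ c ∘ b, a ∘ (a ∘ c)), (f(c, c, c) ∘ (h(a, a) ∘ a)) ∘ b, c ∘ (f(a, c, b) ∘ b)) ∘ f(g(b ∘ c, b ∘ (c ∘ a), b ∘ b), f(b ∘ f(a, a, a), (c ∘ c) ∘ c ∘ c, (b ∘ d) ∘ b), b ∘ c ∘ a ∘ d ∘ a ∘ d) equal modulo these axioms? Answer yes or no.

Left:  f(g(b ∘ c, a ∘ c ∘ b, b ∘ b), f(b ∘ d, c ∘ (c ∘ c) ∘ c, b ∘ b ∘ d), b ∘ a ∘ d ∘ a ∘ f(a, a, a) ∘ c) ∘ f(h((c ∘ b) ∘ b, (a ∘ a) ∘ c), f(c, c, c) ∘ b ∘ h(a, a) ∘ a, b ∘ f(a, c, b) ∘ c)
  Simplify inside:  f(g(b ∘ c, a ∘ c ∘ b, b ∘ b), f(b ∘ d, c ∘ (c ∘ c) ∘ c, b ∘ b ∘ d), b ∘ a ∘ d ∘ a ∘ f(a, a, a) ∘ c)  →  f(g(b ∘ c, a ∘ b ∘ c, b ∘ b), f(b ∘ d, c ∘ c ∘ c ∘ c, b ∘ b ∘ d), a ∘ a ∘ b ∘ c ∘ d ∘ f(a, a, a))
  Inside:  f(h((c ∘ b) ∘ b, (a ∘ a) ∘ c), f(c, c, c) ∘ b ∘ h(a, a) ∘ a, b ∘ f(a, c, b) ∘ c)  →  f(h(b ∘ b ∘ c, a ∘ a ∘ c), a ∘ b ∘ f(c, c, c) ∘ h(a, a), b ∘ c ∘ f(a, c, b))
  Order the arguments:  f(g(b ∘ c, a ∘ b ∘ c, b ∘ b), f(b ∘ d, c ∘ c ∘ c ∘ c, b ∘ b ∘ d), a ∘ a ∘ b ∘ c ∘ d ∘ f(a, a, a)) ∘ f(h(b ∘ b ∘ c, a ∘ a ∘ c), a ∘ b ∘ f(c, c, c) ∘ h(a, a), b ∘ c ∘ f(a, c, b))
Right:  f(h(b ∘ c ∘ b, a ∘ (a ∘ c)), (f(c, c, c) ∘ (h(a, a) ∘ a)) ∘ b, c ∘ (f(a, c, b) ∘ b)) ∘ f(g(b ∘ c, b ∘ (c ∘ a), b ∘ b), f(b ∘ f(a, a, a), (c ∘ c) ∘ c ∘ c, (b ∘ d) ∘ b), b ∘ c ∘ a ∘ d ∘ a ∘ d)
  Canonicalize subterm:  f(h(b ∘ c ∘ b, a ∘ (a ∘ c)), (f(c, c, c) ∘ (h(a, a) ∘ a)) ∘ b, c ∘ (f(a, c, b) ∘ b))  →  f(h(b ∘ b ∘ c, a ∘ a ∘ c), a ∘ b ∘ f(c, c, c) ∘ h(a, a), b ∘ c ∘ f(a, c, b))
  Canonicalize subterm:  f(g(b ∘ c, b ∘ (c ∘ a), b ∘ b), f(b ∘ f(a, a, a), (c ∘ c) ∘ c ∘ c, (b ∘ d) ∘ b), b ∘ c ∘ a ∘ d ∘ a ∘ d)  →  f(g(b ∘ c, a ∘ b ∘ c, b ∘ b), f(b ∘ f(a, a, a), c ∘ c ∘ c ∘ c, b ∘ b ∘ d), a ∘ a ∘ b ∘ c ∘ d ∘ d)
  Sort arguments:  f(g(b ∘ c, a ∘ b ∘ c, b ∘ b), f(b ∘ f(a, a, a), c ∘ c ∘ c ∘ c, b ∘ b ∘ d), a ∘ a ∘ b ∘ c ∘ d ∘ d) ∘ f(h(b ∘ b ∘ c, a ∘ a ∘ c), a ∘ b ∘ f(c, c, c) ∘ h(a, a), b ∘ c ∘ f(a, c, b))

Answer: no — f(g(b ∘ c, a ∘ b ∘ c, b ∘ b), f(b ∘ d, c ∘ c ∘ c ∘ c, b ∘ b ∘ d), a ∘ a ∘ b ∘ c ∘ d ∘ f(a, a, a)) ∘ f(h(b ∘ b ∘ c, a ∘ a ∘ c), a ∘ b ∘ f(c, c, c) ∘ h(a, a), b ∘ c ∘ f(a, c, b)) vs f(g(b ∘ c, a ∘ b ∘ c, b ∘ b), f(b ∘ f(a, a, a), c ∘ c ∘ c ∘ c, b ∘ b ∘ d), a ∘ a ∘ b ∘ c ∘ d ∘ d) ∘ f(h(b ∘ b ∘ c, a ∘ a ∘ c), a ∘ b ∘ f(c, c, c) ∘ h(a, a), b ∘ c ∘ f(a, c, b))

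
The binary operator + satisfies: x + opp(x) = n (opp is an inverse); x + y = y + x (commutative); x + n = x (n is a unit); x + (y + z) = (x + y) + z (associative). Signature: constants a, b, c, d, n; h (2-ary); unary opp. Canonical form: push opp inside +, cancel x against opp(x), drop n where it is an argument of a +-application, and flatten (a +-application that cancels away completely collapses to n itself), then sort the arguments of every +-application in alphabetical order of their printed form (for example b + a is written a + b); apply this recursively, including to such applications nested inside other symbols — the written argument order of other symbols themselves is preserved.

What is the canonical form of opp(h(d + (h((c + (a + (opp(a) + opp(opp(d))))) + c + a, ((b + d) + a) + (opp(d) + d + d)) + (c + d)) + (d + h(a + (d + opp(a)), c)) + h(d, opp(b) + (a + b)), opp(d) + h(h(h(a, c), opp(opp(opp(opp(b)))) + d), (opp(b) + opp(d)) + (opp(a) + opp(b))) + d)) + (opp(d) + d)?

Answer: opp(h(c + d + d + d + h(a + c + c + d, a + b + d + d) + h(d, a) + h(d, c), h(h(h(a, c), b + d), opp(a) + opp(b) + opp(b) + opp(d))))

Derivation:
Push opp inside:  distribute opp over + and collapse double opp
Inverses cancel:  d cancels
Collect terms:  opp(h(c + d + d + d + h(a + c + c + d, a + b + d + d) + h(d, a) + h(d, c), h(h(h(a, c), b + d), opp(a) + opp(b) + opp(b) + opp(d))))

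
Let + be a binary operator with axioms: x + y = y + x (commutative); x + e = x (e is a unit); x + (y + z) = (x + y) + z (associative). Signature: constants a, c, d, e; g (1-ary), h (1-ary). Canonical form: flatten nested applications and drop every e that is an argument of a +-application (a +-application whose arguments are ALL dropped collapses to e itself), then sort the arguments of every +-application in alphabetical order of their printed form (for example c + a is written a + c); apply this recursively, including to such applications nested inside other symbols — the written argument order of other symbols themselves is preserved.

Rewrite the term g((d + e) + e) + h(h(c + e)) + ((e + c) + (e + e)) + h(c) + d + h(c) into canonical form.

Merge nested applications:  g((d + e) + e) + h(h(c + e)) + e + c + e + e + h(c) + d + h(c)
Inside:  g((d + e) + e)  →  g(d)
Inside:  h(h(c + e))  →  h(h(c))
Units out:  drop e (×3)
Sort arguments:  c + d + g(d) + h(c) + h(c) + h(h(c))

Answer: c + d + g(d) + h(c) + h(c) + h(h(c))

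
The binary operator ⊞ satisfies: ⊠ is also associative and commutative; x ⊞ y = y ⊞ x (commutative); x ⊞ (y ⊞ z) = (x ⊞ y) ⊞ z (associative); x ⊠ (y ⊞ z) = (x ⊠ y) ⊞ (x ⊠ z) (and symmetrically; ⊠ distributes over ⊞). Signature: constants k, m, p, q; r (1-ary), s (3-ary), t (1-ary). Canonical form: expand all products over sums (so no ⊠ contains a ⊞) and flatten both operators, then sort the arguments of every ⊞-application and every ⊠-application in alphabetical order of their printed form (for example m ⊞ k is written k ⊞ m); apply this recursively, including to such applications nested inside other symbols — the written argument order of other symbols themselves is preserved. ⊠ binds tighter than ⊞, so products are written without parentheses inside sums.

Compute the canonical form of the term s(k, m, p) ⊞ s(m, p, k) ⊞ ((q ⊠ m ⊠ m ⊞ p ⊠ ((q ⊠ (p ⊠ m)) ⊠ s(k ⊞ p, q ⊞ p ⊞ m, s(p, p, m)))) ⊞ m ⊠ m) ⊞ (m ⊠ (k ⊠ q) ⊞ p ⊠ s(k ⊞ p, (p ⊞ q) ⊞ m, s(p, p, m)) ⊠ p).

Answer: k ⊠ m ⊠ q ⊞ m ⊠ m ⊞ m ⊠ m ⊠ q ⊞ m ⊠ p ⊠ p ⊠ q ⊠ s(k ⊞ p, m ⊞ p ⊞ q, s(p, p, m)) ⊞ p ⊠ p ⊠ s(k ⊞ p, m ⊞ p ⊞ q, s(p, p, m)) ⊞ s(k, m, p) ⊞ s(m, p, k)

Derivation:
Flatten:  s(k, m, p) ⊞ s(m, p, k) ⊞ m ⊠ m ⊠ q ⊞ m ⊠ p ⊠ p ⊠ q ⊠ s(k ⊞ p, m ⊞ p ⊞ q, s(p, p, m)) ⊞ m ⊠ m ⊞ k ⊠ m ⊠ q ⊞ p ⊠ p ⊠ s(k ⊞ p, m ⊞ p ⊞ q, s(p, p, m))
Sort arguments:  k ⊠ m ⊠ q ⊞ m ⊠ m ⊞ m ⊠ m ⊠ q ⊞ m ⊠ p ⊠ p ⊠ q ⊠ s(k ⊞ p, m ⊞ p ⊞ q, s(p, p, m)) ⊞ p ⊠ p ⊠ s(k ⊞ p, m ⊞ p ⊞ q, s(p, p, m)) ⊞ s(k, m, p) ⊞ s(m, p, k)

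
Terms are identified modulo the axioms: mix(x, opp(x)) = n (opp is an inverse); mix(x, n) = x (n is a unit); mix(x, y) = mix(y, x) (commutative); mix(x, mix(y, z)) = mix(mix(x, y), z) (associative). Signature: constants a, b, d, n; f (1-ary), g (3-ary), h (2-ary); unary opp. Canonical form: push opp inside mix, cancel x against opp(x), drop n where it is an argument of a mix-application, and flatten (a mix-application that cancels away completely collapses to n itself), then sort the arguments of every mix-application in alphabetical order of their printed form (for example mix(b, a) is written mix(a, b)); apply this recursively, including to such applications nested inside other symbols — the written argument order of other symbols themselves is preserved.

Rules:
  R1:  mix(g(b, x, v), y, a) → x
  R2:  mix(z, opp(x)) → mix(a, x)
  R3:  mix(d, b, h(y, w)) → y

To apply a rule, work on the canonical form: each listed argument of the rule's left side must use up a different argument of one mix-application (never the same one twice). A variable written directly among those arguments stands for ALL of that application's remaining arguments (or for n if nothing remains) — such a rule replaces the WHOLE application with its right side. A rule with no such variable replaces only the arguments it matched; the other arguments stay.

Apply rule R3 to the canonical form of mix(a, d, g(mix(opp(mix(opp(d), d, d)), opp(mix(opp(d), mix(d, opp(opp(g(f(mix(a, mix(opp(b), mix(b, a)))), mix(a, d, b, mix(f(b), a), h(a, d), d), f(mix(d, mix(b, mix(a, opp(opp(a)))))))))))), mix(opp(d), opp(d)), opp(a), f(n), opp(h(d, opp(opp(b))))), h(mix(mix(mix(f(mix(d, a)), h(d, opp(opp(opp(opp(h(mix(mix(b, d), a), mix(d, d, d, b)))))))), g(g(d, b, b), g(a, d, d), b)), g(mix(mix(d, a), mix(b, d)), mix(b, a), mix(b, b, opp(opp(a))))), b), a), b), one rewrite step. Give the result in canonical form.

Answer: mix(a, b, d, g(mix(f(n), opp(a), opp(d), opp(d), opp(d), opp(g(f(mix(a, a)), mix(a, a, a, d, f(b)), f(mix(a, a, b, d)))), opp(h(d, b))), h(mix(f(mix(a, d)), g(g(d, b, b), g(a, d, d), b), g(mix(a, b, d, d), mix(a, b), mix(a, b, b)), h(d, h(mix(a, b, d), mix(b, d, d, d)))), b), a))

Derivation:
Canonical form:  mix(a, b, d, g(mix(f(n), opp(a), opp(d), opp(d), opp(d), opp(g(f(mix(a, a)), mix(a, a, b, d, d, f(b), h(a, d)), f(mix(a, a, b, d)))), opp(h(d, b))), h(mix(f(mix(a, d)), g(g(d, b, b), g(a, d, d), b), g(mix(a, b, d, d), mix(a, b), mix(a, b, b)), h(d, h(mix(a, b, d), mix(b, d, d, d)))), b), a))
Apply R3:  consuming b, d, h(a, d);  w := d, y := a
Result:  mix(a, b, d, g(mix(f(n), opp(a), opp(d), opp(d), opp(d), opp(g(f(mix(a, a)), mix(a, a, a, d, f(b)), f(mix(a, a, b, d)))), opp(h(d, b))), h(mix(f(mix(a, d)), g(g(d, b, b), g(a, d, d), b), g(mix(a, b, d, d), mix(a, b), mix(a, b, b)), h(d, h(mix(a, b, d), mix(b, d, d, d)))), b), a))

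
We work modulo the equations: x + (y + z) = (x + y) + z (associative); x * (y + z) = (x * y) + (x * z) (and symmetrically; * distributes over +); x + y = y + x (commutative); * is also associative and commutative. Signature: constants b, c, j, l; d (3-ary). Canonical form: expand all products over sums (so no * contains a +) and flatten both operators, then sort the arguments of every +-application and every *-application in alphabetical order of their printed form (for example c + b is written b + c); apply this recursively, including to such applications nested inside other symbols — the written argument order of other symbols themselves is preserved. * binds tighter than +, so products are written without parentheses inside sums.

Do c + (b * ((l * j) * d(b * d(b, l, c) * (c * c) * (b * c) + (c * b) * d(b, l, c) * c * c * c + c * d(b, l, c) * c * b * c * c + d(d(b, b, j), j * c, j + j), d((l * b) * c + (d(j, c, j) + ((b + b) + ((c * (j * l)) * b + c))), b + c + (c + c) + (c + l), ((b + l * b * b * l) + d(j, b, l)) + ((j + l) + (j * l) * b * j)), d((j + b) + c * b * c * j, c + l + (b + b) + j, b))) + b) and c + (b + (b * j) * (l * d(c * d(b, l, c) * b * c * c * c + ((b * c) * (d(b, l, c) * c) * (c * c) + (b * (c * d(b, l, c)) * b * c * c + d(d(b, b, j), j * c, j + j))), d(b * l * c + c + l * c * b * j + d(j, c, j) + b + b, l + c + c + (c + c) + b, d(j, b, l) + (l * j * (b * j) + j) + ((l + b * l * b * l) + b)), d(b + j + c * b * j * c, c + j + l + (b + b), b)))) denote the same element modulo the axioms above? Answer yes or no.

Left:  c + (b * ((l * j) * d(b * d(b, l, c) * (c * c) * (b * c) + (c * b) * d(b, l, c) * c * c * c + c * d(b, l, c) * c * b * c * c + d(d(b, b, j), j * c, j + j), d((l * b) * c + (d(j, c, j) + ((b + b) + ((c * (j * l)) * b + c))), b + c + (c + c) + (c + l), ((b + l * b * b * l) + d(j, b, l)) + ((j + l) + (j * l) * b * j)), d((j + b) + c * b * c * j, c + l + (b + b) + j, b))) + b)
  Merge nested applications:  c + b * d(b * b * c * c * c * d(b, l, c) + b * c * c * c * c * d(b, l, c) + b * c * c * c * c * d(b, l, c) + d(d(b, b, j), c * j, j + j), d(b + b + b * c * j * l + b * c * l + c + d(j, c, j), b + c + c + c + c + l, b + b * b * l * l + b * j * j * l + d(j, b, l) + j + l), d(b + b * c * c * j + j, b + b + c + j + l, b)) * j * l + b
  Order the arguments:  b + b * d(b * b * c * c * c * d(b, l, c) + b * c * c * c * c * d(b, l, c) + b * c * c * c * c * d(b, l, c) + d(d(b, b, j), c * j, j + j), d(b + b + b * c * j * l + b * c * l + c + d(j, c, j), b + c + c + c + c + l, b + b * b * l * l + b * j * j * l + d(j, b, l) + j + l), d(b + b * c * c * j + j, b + b + c + j + l, b)) * j * l + c
Right:  c + (b + (b * j) * (l * d(c * d(b, l, c) * b * c * c * c + ((b * c) * (d(b, l, c) * c) * (c * c) + (b * (c * d(b, l, c)) * b * c * c + d(d(b, b, j), j * c, j + j))), d(b * l * c + c + l * c * b * j + d(j, c, j) + b + b, l + c + c + (c + c) + b, d(j, b, l) + (l * j * (b * j) + j) + ((l + b * l * b * l) + b)), d(b + j + c * b * j * c, c + j + l + (b + b), b))))
  Un-nest:  c + b + b * d(b * b * c * c * c * d(b, l, c) + b * c * c * c * c * d(b, l, c) + b * c * c * c * c * d(b, l, c) + d(d(b, b, j), c * j, j + j), d(b + b + b * c * j * l + b * c * l + c + d(j, c, j), b + c + c + c + c + l, b + b * b * l * l + b * j * j * l + d(j, b, l) + j + l), d(b + b * c * c * j + j, b + b + c + j + l, b)) * j * l
  Sort:  b + b * d(b * b * c * c * c * d(b, l, c) + b * c * c * c * c * d(b, l, c) + b * c * c * c * c * d(b, l, c) + d(d(b, b, j), c * j, j + j), d(b + b + b * c * j * l + b * c * l + c + d(j, c, j), b + c + c + c + c + l, b + b * b * l * l + b * j * j * l + d(j, b, l) + j + l), d(b + b * c * c * j + j, b + b + c + j + l, b)) * j * l + c

Answer: yes — both canonical forms are b + b * d(b * b * c * c * c * d(b, l, c) + b * c * c * c * c * d(b, l, c) + b * c * c * c * c * d(b, l, c) + d(d(b, b, j), c * j, j + j), d(b + b + b * c * j * l + b * c * l + c + d(j, c, j), b + c + c + c + c + l, b + b * b * l * l + b * j * j * l + d(j, b, l) + j + l), d(b + b * c * c * j + j, b + b + c + j + l, b)) * j * l + c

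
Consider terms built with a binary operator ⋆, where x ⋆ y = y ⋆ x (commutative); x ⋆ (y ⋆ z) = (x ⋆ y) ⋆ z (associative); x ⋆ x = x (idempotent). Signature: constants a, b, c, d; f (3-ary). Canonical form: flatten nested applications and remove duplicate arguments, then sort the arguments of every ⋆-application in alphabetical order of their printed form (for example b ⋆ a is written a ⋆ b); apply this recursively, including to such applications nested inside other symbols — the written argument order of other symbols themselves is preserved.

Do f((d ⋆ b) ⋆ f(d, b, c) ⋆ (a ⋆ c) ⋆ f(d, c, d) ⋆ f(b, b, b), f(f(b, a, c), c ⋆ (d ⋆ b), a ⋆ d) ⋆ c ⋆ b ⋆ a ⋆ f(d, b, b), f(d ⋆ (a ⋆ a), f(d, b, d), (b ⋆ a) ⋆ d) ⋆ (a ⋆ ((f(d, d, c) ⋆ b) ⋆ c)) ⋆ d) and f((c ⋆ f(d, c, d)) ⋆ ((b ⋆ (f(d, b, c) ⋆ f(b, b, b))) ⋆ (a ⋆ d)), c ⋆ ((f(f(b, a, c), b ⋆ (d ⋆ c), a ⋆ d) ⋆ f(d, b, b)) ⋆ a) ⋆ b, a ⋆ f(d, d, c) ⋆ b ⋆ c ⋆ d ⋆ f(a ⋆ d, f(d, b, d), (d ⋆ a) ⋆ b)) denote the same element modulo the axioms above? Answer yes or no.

Left:  f((d ⋆ b) ⋆ f(d, b, c) ⋆ (a ⋆ c) ⋆ f(d, c, d) ⋆ f(b, b, b), f(f(b, a, c), c ⋆ (d ⋆ b), a ⋆ d) ⋆ c ⋆ b ⋆ a ⋆ f(d, b, b), f(d ⋆ (a ⋆ a), f(d, b, d), (b ⋆ a) ⋆ d) ⋆ (a ⋆ ((f(d, d, c) ⋆ b) ⋆ c)) ⋆ d)
  Descend into:  f(d ⋆ (a ⋆ a), f(d, b, d), (b ⋆ a) ⋆ d) ⋆ (a ⋆ ((f(d, d, c) ⋆ b) ⋆ c)) ⋆ d
  Flatten:  f(d ⋆ (a ⋆ a), f(d, b, d), (b ⋆ a) ⋆ d) ⋆ a ⋆ f(d, d, c) ⋆ b ⋆ c ⋆ d
  Simplify inside:  f(d ⋆ (a ⋆ a), f(d, b, d), (b ⋆ a) ⋆ d)  →  f(a ⋆ d, f(d, b, d), a ⋆ b ⋆ d)
  Sort:  a ⋆ b ⋆ c ⋆ d ⋆ f(a ⋆ d, f(d, b, d), a ⋆ b ⋆ d) ⋆ f(d, d, c)
  Rebuild:  f(a ⋆ b ⋆ c ⋆ d ⋆ f(b, b, b) ⋆ f(d, b, c) ⋆ f(d, c, d), a ⋆ b ⋆ c ⋆ f(d, b, b) ⋆ f(f(b, a, c), b ⋆ c ⋆ d, a ⋆ d), a ⋆ b ⋆ c ⋆ d ⋆ f(a ⋆ d, f(d, b, d), a ⋆ b ⋆ d) ⋆ f(d, d, c))
Right:  f((c ⋆ f(d, c, d)) ⋆ ((b ⋆ (f(d, b, c) ⋆ f(b, b, b))) ⋆ (a ⋆ d)), c ⋆ ((f(f(b, a, c), b ⋆ (d ⋆ c), a ⋆ d) ⋆ f(d, b, b)) ⋆ a) ⋆ b, a ⋆ f(d, d, c) ⋆ b ⋆ c ⋆ d ⋆ f(a ⋆ d, f(d, b, d), (d ⋆ a) ⋆ b))
  Focus inside:  c ⋆ ((f(f(b, a, c), b ⋆ (d ⋆ c), a ⋆ d) ⋆ f(d, b, b)) ⋆ a) ⋆ b
  Merge nested applications:  c ⋆ f(f(b, a, c), b ⋆ (d ⋆ c), a ⋆ d) ⋆ f(d, b, b) ⋆ a ⋆ b
  Simplify inside:  f(f(b, a, c), b ⋆ (d ⋆ c), a ⋆ d)  →  f(f(b, a, c), b ⋆ c ⋆ d, a ⋆ d)
  Sort:  a ⋆ b ⋆ c ⋆ f(d, b, b) ⋆ f(f(b, a, c), b ⋆ c ⋆ d, a ⋆ d)
  Reassemble:  f(a ⋆ b ⋆ c ⋆ d ⋆ f(b, b, b) ⋆ f(d, b, c) ⋆ f(d, c, d), a ⋆ b ⋆ c ⋆ f(d, b, b) ⋆ f(f(b, a, c), b ⋆ c ⋆ d, a ⋆ d), a ⋆ b ⋆ c ⋆ d ⋆ f(a ⋆ d, f(d, b, d), a ⋆ b ⋆ d) ⋆ f(d, d, c))

Answer: yes — both canonical forms are f(a ⋆ b ⋆ c ⋆ d ⋆ f(b, b, b) ⋆ f(d, b, c) ⋆ f(d, c, d), a ⋆ b ⋆ c ⋆ f(d, b, b) ⋆ f(f(b, a, c), b ⋆ c ⋆ d, a ⋆ d), a ⋆ b ⋆ c ⋆ d ⋆ f(a ⋆ d, f(d, b, d), a ⋆ b ⋆ d) ⋆ f(d, d, c))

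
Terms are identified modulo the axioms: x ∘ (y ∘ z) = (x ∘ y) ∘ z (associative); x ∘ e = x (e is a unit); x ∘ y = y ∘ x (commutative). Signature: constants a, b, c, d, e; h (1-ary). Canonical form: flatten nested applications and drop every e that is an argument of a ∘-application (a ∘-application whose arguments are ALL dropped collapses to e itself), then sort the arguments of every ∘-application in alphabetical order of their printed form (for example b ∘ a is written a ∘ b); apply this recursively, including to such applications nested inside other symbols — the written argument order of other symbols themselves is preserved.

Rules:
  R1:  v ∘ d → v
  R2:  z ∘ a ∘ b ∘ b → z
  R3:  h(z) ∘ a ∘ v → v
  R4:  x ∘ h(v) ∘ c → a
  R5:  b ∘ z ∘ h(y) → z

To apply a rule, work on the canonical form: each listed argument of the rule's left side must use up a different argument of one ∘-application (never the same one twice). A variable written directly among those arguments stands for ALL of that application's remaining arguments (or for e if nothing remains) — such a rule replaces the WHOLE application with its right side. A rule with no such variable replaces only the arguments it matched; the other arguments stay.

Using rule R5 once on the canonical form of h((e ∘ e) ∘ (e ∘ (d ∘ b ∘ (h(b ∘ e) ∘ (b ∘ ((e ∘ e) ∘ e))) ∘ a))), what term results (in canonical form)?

Answer: h(a ∘ b ∘ d)

Derivation:
Canonical form:  h(a ∘ b ∘ b ∘ d ∘ h(b))
Apply R5:  consuming b, h(b);  y := b, z := a ∘ b ∘ d
The extension variable absorbs all remaining arguments, so the whole application is rewritten.
Result:  h(a ∘ b ∘ d)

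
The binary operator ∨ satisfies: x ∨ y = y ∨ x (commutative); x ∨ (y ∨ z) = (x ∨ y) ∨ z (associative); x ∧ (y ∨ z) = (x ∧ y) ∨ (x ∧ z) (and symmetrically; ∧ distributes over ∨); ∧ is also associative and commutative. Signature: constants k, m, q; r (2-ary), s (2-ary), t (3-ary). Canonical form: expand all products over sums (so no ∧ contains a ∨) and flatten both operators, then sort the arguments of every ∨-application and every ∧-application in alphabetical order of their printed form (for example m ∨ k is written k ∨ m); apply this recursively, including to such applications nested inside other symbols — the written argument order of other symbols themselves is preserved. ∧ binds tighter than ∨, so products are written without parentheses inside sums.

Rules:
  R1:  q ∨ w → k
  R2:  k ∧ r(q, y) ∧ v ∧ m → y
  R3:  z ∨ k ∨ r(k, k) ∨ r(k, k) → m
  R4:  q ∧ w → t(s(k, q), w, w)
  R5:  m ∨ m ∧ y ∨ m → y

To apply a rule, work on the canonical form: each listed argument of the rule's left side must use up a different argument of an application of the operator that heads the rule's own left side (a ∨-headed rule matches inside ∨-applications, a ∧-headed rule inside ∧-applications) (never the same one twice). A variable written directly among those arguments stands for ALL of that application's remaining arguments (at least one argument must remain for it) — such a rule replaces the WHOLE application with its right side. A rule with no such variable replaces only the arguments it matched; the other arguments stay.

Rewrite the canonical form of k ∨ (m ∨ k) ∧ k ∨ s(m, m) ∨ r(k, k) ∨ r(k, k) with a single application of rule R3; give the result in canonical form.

Answer: m

Derivation:
Canonical form:  k ∨ k ∧ k ∨ k ∧ m ∨ r(k, k) ∨ r(k, k) ∨ s(m, m)
R3 matches:  uses k, r(k, k), r(k, k);  z := k ∧ k ∨ k ∧ m ∨ s(m, m)
The extension variable absorbs all remaining arguments, so the whole application is rewritten.
Giving:  m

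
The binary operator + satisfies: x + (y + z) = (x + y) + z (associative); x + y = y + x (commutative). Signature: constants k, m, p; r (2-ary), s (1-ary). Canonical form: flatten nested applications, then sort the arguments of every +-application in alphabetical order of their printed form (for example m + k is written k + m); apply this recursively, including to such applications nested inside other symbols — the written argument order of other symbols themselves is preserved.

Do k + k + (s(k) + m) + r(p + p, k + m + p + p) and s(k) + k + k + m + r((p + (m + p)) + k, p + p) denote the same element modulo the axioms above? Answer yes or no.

Answer: no — k + k + m + r(p + p, k + m + p + p) + s(k) vs k + k + m + r(k + m + p + p, p + p) + s(k)

Derivation:
Left:  k + k + (s(k) + m) + r(p + p, k + m + p + p)
  Un-nest:  k + k + s(k) + m + r(p + p, k + m + p + p)
  Sort arguments:  k + k + m + r(p + p, k + m + p + p) + s(k)
Right:  s(k) + k + k + m + r((p + (m + p)) + k, p + p)
  Simplify inside:  r((p + (m + p)) + k, p + p)  →  r(k + m + p + p, p + p)
  Sort:  k + k + m + r(k + m + p + p, p + p) + s(k)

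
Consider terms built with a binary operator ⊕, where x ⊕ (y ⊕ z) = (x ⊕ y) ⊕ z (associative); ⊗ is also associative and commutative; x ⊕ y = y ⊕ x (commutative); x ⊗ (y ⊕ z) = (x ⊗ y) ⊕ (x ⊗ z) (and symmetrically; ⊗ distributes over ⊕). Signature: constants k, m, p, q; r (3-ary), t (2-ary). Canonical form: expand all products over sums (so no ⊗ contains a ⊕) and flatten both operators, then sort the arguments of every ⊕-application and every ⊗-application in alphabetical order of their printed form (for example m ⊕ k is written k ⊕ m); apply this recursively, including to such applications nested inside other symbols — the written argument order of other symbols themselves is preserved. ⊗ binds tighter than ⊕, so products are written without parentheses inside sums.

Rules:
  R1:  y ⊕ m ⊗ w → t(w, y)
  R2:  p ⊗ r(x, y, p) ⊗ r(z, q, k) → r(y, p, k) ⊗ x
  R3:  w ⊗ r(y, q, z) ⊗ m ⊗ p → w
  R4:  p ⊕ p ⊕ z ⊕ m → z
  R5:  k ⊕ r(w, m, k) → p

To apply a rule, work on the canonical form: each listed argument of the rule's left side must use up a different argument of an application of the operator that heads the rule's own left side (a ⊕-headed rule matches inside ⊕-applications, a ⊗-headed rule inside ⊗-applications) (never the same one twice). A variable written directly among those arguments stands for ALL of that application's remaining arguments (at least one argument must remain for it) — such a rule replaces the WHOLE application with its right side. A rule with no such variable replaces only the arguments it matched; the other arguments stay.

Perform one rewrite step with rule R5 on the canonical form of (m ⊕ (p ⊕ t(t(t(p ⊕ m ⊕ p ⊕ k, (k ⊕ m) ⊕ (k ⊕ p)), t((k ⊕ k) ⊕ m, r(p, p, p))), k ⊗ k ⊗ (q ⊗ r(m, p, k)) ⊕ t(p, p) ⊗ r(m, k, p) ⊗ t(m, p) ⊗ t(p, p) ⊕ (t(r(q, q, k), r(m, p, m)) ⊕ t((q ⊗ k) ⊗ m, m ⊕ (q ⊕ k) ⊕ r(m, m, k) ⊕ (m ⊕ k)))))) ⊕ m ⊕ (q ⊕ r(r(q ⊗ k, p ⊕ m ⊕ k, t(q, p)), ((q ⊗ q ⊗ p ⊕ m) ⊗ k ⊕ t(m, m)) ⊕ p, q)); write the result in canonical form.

Canonical form:  m ⊕ m ⊕ p ⊕ q ⊕ r(r(k ⊗ q, k ⊕ m ⊕ p, t(q, p)), k ⊗ m ⊕ k ⊗ p ⊗ q ⊗ q ⊕ p ⊕ t(m, m), q) ⊕ t(t(t(k ⊕ m ⊕ p ⊕ p, k ⊕ k ⊕ m ⊕ p), t(k ⊕ k ⊕ m, r(p, p, p))), k ⊗ k ⊗ q ⊗ r(m, p, k) ⊕ r(m, k, p) ⊗ t(m, p) ⊗ t(p, p) ⊗ t(p, p) ⊕ t(k ⊗ m ⊗ q, k ⊕ k ⊕ m ⊕ m ⊕ q ⊕ r(m, m, k)) ⊕ t(r(q, q, k), r(m, p, m)))
Apply R5:  consuming k, r(m, m, k);  w := m
New term:  m ⊕ m ⊕ p ⊕ q ⊕ r(r(k ⊗ q, k ⊕ m ⊕ p, t(q, p)), k ⊗ m ⊕ k ⊗ p ⊗ q ⊗ q ⊕ p ⊕ t(m, m), q) ⊕ t(t(t(k ⊕ m ⊕ p ⊕ p, k ⊕ k ⊕ m ⊕ p), t(k ⊕ k ⊕ m, r(p, p, p))), k ⊗ k ⊗ q ⊗ r(m, p, k) ⊕ r(m, k, p) ⊗ t(m, p) ⊗ t(p, p) ⊗ t(p, p) ⊕ t(k ⊗ m ⊗ q, k ⊕ m ⊕ m ⊕ p ⊕ q) ⊕ t(r(q, q, k), r(m, p, m)))

Answer: m ⊕ m ⊕ p ⊕ q ⊕ r(r(k ⊗ q, k ⊕ m ⊕ p, t(q, p)), k ⊗ m ⊕ k ⊗ p ⊗ q ⊗ q ⊕ p ⊕ t(m, m), q) ⊕ t(t(t(k ⊕ m ⊕ p ⊕ p, k ⊕ k ⊕ m ⊕ p), t(k ⊕ k ⊕ m, r(p, p, p))), k ⊗ k ⊗ q ⊗ r(m, p, k) ⊕ r(m, k, p) ⊗ t(m, p) ⊗ t(p, p) ⊗ t(p, p) ⊕ t(k ⊗ m ⊗ q, k ⊕ m ⊕ m ⊕ p ⊕ q) ⊕ t(r(q, q, k), r(m, p, m)))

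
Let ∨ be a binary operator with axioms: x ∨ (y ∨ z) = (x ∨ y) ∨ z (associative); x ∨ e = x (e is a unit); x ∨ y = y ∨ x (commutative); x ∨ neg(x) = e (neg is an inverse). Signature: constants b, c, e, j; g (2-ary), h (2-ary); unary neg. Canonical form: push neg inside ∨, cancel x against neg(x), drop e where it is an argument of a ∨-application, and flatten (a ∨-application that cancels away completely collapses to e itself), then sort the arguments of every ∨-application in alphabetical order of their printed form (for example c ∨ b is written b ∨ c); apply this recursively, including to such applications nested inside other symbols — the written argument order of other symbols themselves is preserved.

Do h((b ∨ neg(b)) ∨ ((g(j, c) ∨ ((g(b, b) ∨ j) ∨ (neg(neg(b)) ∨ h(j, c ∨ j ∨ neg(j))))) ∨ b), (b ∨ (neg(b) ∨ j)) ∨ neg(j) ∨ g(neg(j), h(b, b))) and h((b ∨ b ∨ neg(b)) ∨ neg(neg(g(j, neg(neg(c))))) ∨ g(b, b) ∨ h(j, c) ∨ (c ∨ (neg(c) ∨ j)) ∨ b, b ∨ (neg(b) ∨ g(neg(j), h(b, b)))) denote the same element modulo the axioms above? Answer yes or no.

Left:  h((b ∨ neg(b)) ∨ ((g(j, c) ∨ ((g(b, b) ∨ j) ∨ (neg(neg(b)) ∨ h(j, c ∨ j ∨ neg(j))))) ∨ b), (b ∨ (neg(b) ∨ j)) ∨ neg(j) ∨ g(neg(j), h(b, b)))
  Work inside:  (b ∨ neg(b)) ∨ ((g(j, c) ∨ ((g(b, b) ∨ j) ∨ (neg(neg(b)) ∨ h(j, c ∨ j ∨ neg(j))))) ∨ b)
  Push neg inside:  distribute neg over ∨ and collapse double neg
  Collect terms:  b ∨ b ∨ g(j, c) ∨ g(b, b) ∨ j ∨ h(j, c)
  Order the arguments:  b ∨ b ∨ g(b, b) ∨ g(j, c) ∨ h(j, c) ∨ j
  Reassemble:  h(b ∨ b ∨ g(b, b) ∨ g(j, c) ∨ h(j, c) ∨ j, g(neg(j), h(b, b)))
Right:  h((b ∨ b ∨ neg(b)) ∨ neg(neg(g(j, neg(neg(c))))) ∨ g(b, b) ∨ h(j, c) ∨ (c ∨ (neg(c) ∨ j)) ∨ b, b ∨ (neg(b) ∨ g(neg(j), h(b, b))))
  Work inside:  (b ∨ b ∨ neg(b)) ∨ neg(neg(g(j, neg(neg(c))))) ∨ g(b, b) ∨ h(j, c) ∨ (c ∨ (neg(c) ∨ j)) ∨ b
  Push neg inside:  distribute neg over ∨ and collapse double neg
  Inverses cancel:  c cancels
  Combine occurrences:  b ∨ b ∨ g(j, c) ∨ g(b, b) ∨ h(j, c) ∨ j
  Sort arguments:  b ∨ b ∨ g(b, b) ∨ g(j, c) ∨ h(j, c) ∨ j
  Rebuild:  h(b ∨ b ∨ g(b, b) ∨ g(j, c) ∨ h(j, c) ∨ j, g(neg(j), h(b, b)))

Answer: yes — both canonical forms are h(b ∨ b ∨ g(b, b) ∨ g(j, c) ∨ h(j, c) ∨ j, g(neg(j), h(b, b)))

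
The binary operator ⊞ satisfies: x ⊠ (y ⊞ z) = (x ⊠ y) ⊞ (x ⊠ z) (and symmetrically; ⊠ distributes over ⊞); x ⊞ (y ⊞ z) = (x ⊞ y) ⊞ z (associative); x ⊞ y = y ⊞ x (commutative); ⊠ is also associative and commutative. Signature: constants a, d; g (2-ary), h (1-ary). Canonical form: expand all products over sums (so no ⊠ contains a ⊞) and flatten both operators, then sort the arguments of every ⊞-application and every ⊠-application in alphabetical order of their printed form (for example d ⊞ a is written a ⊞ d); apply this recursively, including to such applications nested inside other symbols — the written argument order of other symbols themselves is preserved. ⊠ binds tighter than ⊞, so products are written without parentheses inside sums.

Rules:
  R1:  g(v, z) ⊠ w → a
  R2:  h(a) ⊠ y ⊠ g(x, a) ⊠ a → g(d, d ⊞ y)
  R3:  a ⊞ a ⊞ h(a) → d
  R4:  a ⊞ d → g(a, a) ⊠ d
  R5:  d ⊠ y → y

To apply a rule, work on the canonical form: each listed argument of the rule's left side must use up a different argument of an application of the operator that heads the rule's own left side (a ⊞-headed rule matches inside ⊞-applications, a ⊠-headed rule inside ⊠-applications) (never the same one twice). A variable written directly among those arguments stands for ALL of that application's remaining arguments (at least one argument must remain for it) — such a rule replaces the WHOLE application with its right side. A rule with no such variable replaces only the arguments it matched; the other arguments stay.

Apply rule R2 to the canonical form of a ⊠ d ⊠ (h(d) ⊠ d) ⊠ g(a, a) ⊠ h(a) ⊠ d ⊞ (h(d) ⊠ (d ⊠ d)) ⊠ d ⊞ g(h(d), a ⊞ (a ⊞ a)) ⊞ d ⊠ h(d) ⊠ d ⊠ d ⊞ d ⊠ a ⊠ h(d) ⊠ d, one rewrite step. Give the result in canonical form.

Answer: a ⊠ d ⊠ d ⊠ h(d) ⊞ d ⊠ d ⊠ d ⊠ h(d) ⊞ d ⊠ d ⊠ d ⊠ h(d) ⊞ g(d, d ⊞ d ⊠ d ⊠ d ⊠ h(d)) ⊞ g(h(d), a ⊞ a ⊞ a)

Derivation:
Canonical form:  a ⊠ d ⊠ d ⊠ d ⊠ g(a, a) ⊠ h(a) ⊠ h(d) ⊞ a ⊠ d ⊠ d ⊠ h(d) ⊞ d ⊠ d ⊠ d ⊠ h(d) ⊞ d ⊠ d ⊠ d ⊠ h(d) ⊞ g(h(d), a ⊞ a ⊞ a)
R2 matches:  uses a, g(a, a), h(a);  x := a, y := d ⊠ d ⊠ d ⊠ h(d)
The extension variable absorbs all remaining arguments, so the whole application is rewritten.
Giving:  a ⊠ d ⊠ d ⊠ h(d) ⊞ d ⊠ d ⊠ d ⊠ h(d) ⊞ d ⊠ d ⊠ d ⊠ h(d) ⊞ g(d, d ⊞ d ⊠ d ⊠ d ⊠ h(d)) ⊞ g(h(d), a ⊞ a ⊞ a)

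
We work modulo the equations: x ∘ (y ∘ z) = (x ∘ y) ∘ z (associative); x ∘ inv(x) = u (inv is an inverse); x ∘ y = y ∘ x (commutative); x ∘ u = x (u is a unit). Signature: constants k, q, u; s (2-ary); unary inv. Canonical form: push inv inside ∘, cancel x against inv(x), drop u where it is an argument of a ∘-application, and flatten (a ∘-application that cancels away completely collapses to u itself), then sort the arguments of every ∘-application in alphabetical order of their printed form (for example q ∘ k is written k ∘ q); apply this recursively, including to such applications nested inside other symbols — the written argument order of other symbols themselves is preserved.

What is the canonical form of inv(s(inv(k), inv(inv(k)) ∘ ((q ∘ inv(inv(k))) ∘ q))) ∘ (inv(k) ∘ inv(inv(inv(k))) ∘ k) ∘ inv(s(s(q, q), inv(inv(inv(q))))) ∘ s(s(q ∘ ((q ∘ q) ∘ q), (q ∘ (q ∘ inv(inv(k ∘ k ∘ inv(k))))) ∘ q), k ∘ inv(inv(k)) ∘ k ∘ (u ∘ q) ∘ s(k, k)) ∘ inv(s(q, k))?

Push inv inside:  distribute inv over ∘ and collapse double inv
Collect terms:  inv(s(inv(k), k ∘ k ∘ q ∘ q)) ∘ inv(k) ∘ inv(s(s(q, q), inv(q))) ∘ s(s(q ∘ q ∘ q ∘ q, k ∘ q ∘ q ∘ q), k ∘ k ∘ k ∘ q ∘ s(k, k)) ∘ inv(s(q, k))
Sort:  inv(k) ∘ inv(s(inv(k), k ∘ k ∘ q ∘ q)) ∘ inv(s(q, k)) ∘ inv(s(s(q, q), inv(q))) ∘ s(s(q ∘ q ∘ q ∘ q, k ∘ q ∘ q ∘ q), k ∘ k ∘ k ∘ q ∘ s(k, k))

Answer: inv(k) ∘ inv(s(inv(k), k ∘ k ∘ q ∘ q)) ∘ inv(s(q, k)) ∘ inv(s(s(q, q), inv(q))) ∘ s(s(q ∘ q ∘ q ∘ q, k ∘ q ∘ q ∘ q), k ∘ k ∘ k ∘ q ∘ s(k, k))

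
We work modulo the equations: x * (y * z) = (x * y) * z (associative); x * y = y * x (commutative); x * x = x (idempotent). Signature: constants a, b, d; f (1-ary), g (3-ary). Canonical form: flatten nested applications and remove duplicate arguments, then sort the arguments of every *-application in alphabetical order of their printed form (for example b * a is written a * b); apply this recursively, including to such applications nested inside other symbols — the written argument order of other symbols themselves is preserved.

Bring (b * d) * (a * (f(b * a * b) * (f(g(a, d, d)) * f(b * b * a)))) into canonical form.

Answer: a * b * d * f(a * b) * f(g(a, d, d))

Derivation:
Flatten:  b * d * a * f(b * a * b) * f(g(a, d, d)) * f(b * b * a)
Inside:  f(b * a * b)  →  f(a * b)
Simplify inside:  f(b * b * a)  →  f(a * b)
Deduplicate:  drop duplicate f(a * b)
Sort:  a * b * d * f(a * b) * f(g(a, d, d))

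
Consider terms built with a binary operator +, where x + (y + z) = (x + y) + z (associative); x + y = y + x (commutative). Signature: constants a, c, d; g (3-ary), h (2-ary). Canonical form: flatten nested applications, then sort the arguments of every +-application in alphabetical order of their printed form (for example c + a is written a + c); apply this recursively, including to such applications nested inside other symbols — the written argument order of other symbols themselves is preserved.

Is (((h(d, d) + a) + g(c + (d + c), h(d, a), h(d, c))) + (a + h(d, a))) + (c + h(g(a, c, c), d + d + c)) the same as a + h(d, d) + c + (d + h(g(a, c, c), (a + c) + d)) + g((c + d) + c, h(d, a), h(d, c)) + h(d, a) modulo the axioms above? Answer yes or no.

Left:  (((h(d, d) + a) + g(c + (d + c), h(d, a), h(d, c))) + (a + h(d, a))) + (c + h(g(a, c, c), d + d + c))
  Merge nested applications:  h(d, d) + a + g(c + (d + c), h(d, a), h(d, c)) + a + h(d, a) + c + h(g(a, c, c), d + d + c)
  Simplify inside:  g(c + (d + c), h(d, a), h(d, c))  →  g(c + c + d, h(d, a), h(d, c))
  Simplify inside:  h(g(a, c, c), d + d + c)  →  h(g(a, c, c), c + d + d)
  Order the arguments:  a + a + c + g(c + c + d, h(d, a), h(d, c)) + h(d, a) + h(d, d) + h(g(a, c, c), c + d + d)
Right:  a + h(d, d) + c + (d + h(g(a, c, c), (a + c) + d)) + g((c + d) + c, h(d, a), h(d, c)) + h(d, a)
  Un-nest:  a + h(d, d) + c + d + h(g(a, c, c), (a + c) + d) + g((c + d) + c, h(d, a), h(d, c)) + h(d, a)
  Simplify inside:  h(g(a, c, c), (a + c) + d)  →  h(g(a, c, c), a + c + d)
  Inside:  g((c + d) + c, h(d, a), h(d, c))  →  g(c + c + d, h(d, a), h(d, c))
  Sort arguments:  a + c + d + g(c + c + d, h(d, a), h(d, c)) + h(d, a) + h(d, d) + h(g(a, c, c), a + c + d)

Answer: no — a + a + c + g(c + c + d, h(d, a), h(d, c)) + h(d, a) + h(d, d) + h(g(a, c, c), c + d + d) vs a + c + d + g(c + c + d, h(d, a), h(d, c)) + h(d, a) + h(d, d) + h(g(a, c, c), a + c + d)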